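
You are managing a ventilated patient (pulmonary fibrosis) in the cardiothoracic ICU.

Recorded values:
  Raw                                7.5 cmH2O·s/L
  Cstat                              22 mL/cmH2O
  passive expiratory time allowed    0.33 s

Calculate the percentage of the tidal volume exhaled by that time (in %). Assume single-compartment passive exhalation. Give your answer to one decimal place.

τ = R × C = 7.5 × 22 mL/cmH2O = 7.5 × 0.022 L/cmH2O = 0.165 s.
Passive exhalation: V(t)/V₀ = e^(−t/τ) = e^(−0.33/0.165) = 0.1353.
Fraction exhaled = 1 − 0.1353 = 0.8647 → 86.47%.

86.5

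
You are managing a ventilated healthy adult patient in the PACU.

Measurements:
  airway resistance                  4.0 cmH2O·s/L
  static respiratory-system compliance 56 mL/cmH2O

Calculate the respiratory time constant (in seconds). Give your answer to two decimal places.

0.22

τ = R × C = 4.0 × 56 mL/cmH2O = 4.0 × 0.056 L/cmH2O = 0.224 s.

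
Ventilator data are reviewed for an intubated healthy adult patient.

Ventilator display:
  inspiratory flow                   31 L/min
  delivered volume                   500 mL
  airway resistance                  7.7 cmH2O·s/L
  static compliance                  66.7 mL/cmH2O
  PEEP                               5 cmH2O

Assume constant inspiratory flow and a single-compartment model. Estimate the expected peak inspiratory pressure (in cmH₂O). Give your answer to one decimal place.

Flow: 31 L/min ÷ 60 = 0.5167 L/s.
Equation of motion (constant flow): PIP = Vt/C + R·V̇ + PEEP.
PIP = 500/66.7 + 7.7×0.5167 + 5 = 7.496 + 3.979 + 5 = 16.475 cmH2O.

16.5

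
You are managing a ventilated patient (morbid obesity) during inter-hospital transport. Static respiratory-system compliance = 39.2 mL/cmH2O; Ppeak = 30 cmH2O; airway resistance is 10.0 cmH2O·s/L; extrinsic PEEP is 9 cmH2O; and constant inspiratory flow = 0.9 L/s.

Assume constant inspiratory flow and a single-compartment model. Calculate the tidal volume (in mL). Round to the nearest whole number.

470

Equation of motion (constant flow): PIP = Vt/C + R·V̇ + PEEP.
Vt/C = PIP − R·V̇ − PEEP = 30 − 9.0 − 9 = 12.0 cmH2O.
Vt = C × 12.0 = 39.2 × 12.0 = 470.4 mL.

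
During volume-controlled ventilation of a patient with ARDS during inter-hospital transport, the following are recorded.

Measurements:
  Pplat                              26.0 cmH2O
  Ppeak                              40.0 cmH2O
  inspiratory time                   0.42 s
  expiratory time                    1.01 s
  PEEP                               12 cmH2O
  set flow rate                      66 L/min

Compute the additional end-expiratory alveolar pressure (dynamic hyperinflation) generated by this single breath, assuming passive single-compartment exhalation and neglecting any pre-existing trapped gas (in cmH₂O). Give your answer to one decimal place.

Flow: 66 L/min ÷ 60 = 1.1 L/s.
Vt = flow × Ti = 1.1 L/s × 0.42 s × 1000 mL/L = 462.0 mL.
R = (PIP − Pplat)/V̇ = (40.0 − 26.0) / 1.1 = 14.0/1.1 = 12.727 cmH2O·s/L.
C = Vt/(Pplat − PEEP) = 462.0 / (26.0 − 12) = 462.0/14.0 = 33.0 mL/cmH2O.
τ = R × C = 12.727 × 0.033 L/cmH2O = 0.42 s.
Fraction remaining = e^(−Te/τ) = e^(−1.01/0.42) = 0.09029; trapped volume = 462.0 × 0.09029 = 41.714 mL.
Additional alveolar pressure from trapping ≈ V_trapped / C = 41.714 / 33.0 = 1.264 cmH2O.

1.3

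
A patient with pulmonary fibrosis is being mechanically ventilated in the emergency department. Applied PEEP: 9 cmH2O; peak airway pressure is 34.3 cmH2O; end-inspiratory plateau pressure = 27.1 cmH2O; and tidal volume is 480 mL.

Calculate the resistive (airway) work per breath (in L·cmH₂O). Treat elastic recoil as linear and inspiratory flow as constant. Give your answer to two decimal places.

With constant inspiratory flow the resistive pressure is constant at PIP − Pplat = 34.3 − 27.1 = 7.2 cmH2O, so resistive work = 7.2 × 0.480 = 3.456 L·cmH2O.

3.46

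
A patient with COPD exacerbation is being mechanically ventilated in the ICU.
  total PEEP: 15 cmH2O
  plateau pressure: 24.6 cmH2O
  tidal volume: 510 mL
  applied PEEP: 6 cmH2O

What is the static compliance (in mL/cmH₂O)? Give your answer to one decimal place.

End-expiratory occlusion gives total PEEP = 15 cmH2O (intrinsic PEEP = 15 − 6 = 9). Use total PEEP for the elastic gradient.
Cstat = Vt / (Pplat − PEEPtotal) = 510 / (24.6 − 15) = 510 / 9.6 = 53.125 mL/cmH2O.

53.1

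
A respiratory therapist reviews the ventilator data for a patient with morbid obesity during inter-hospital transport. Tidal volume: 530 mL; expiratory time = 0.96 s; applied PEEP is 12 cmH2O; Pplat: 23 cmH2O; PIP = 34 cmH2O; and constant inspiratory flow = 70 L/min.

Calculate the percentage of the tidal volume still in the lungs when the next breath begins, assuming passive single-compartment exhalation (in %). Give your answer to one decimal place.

Flow: 70 L/min ÷ 60 = 1.1667 L/s.
R = (PIP − Pplat)/V̇ = (34 − 23) / 1.1667 = 11.0/1.1667 = 9.428 cmH2O·s/L.
C = Vt/(Pplat − PEEP) = 530.0 / (23 − 12) = 530.0/11.0 = 48.182 mL/cmH2O.
τ = R × C = 9.428 × 0.04818 L/cmH2O = 0.4542 s.
Fraction remaining at end-expiration = e^(−Te/τ) = e^(−0.96/0.4542) = 0.1208 → 12.08%.

12.1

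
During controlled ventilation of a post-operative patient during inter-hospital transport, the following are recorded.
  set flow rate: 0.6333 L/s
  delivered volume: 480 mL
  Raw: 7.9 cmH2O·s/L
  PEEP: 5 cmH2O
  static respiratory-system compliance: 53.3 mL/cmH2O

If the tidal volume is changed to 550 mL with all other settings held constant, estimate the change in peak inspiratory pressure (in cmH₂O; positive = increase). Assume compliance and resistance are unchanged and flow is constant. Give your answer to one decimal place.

PIP = Vt/C + R·V̇ + PEEP (constant-flow equation of motion).
Only the elastic term changes: ΔPIP = ΔVt / C = (550 − 480) / 53.3 = 1.313 cmH2O.

1.3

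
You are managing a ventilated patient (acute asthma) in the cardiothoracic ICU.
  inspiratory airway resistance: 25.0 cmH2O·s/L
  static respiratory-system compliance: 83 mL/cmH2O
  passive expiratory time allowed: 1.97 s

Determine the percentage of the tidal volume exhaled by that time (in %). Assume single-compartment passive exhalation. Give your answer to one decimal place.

61.3

τ = R × C = 25.0 × 83 mL/cmH2O = 25.0 × 0.083 L/cmH2O = 2.075 s.
Passive exhalation: V(t)/V₀ = e^(−t/τ) = e^(−1.97/2.075) = 0.387.
Fraction exhaled = 1 − 0.387 = 0.613 → 61.3%.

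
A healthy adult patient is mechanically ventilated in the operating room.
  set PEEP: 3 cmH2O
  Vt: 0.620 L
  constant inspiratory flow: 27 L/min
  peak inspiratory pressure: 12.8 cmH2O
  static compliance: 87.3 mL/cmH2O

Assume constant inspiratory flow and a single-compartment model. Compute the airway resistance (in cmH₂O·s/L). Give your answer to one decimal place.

6.0

Flow: 27 L/min ÷ 60 = 0.45 L/s.
Equation of motion (constant flow): PIP = Vt/C + R·V̇ + PEEP.
R·V̇ = PIP − Vt/C − PEEP = 12.8 − 620/87.3 − 3 = 12.8 − 7.102 − 3 = 2.698 cmH2O.
R = 2.698 / 0.45 = 5.996 cmH2O·s/L.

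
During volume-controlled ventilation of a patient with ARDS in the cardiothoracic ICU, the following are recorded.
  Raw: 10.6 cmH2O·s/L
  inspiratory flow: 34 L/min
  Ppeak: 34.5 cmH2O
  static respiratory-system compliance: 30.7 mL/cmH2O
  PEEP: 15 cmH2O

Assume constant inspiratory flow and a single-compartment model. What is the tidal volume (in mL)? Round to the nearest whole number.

Flow: 34 L/min ÷ 60 = 0.5667 L/s.
Equation of motion (constant flow): PIP = Vt/C + R·V̇ + PEEP.
Vt/C = PIP − R·V̇ − PEEP = 34.5 − 6.007 − 15 = 13.493 cmH2O.
Vt = C × 13.493 = 30.7 × 13.493 = 414.24 mL.

414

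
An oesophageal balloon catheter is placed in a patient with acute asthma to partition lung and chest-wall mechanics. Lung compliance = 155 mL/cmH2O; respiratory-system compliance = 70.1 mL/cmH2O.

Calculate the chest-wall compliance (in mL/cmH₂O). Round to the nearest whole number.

1/Ccw = 1/Crs − 1/CL.
1/Ccw = 1/70.1 − 1/155 = 0.007814.
Ccw = 127.98 mL/cmH2O.

128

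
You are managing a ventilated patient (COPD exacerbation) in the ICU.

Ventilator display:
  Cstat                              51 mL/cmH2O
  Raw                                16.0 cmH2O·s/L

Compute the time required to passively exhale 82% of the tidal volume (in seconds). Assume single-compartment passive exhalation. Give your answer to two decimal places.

1.40

τ = R × C = 16.0 × 51 mL/cmH2O = 16.0 × 0.051 L/cmH2O = 0.816 s.
Exhaled fraction f = 1 − e^(−t/τ) → t = −τ·ln(1 − f) = −0.816·ln(0.18) = 1.399 s.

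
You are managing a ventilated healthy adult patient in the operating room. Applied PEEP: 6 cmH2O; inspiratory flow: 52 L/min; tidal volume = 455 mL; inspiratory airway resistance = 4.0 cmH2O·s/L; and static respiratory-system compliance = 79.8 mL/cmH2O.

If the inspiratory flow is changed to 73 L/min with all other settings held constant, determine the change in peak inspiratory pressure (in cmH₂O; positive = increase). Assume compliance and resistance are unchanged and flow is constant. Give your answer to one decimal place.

Flow: 52 L/min ÷ 60 = 0.8667 L/s.
New flow: 73 L/min ÷ 60 = 1.2167 L/s.
PIP = Vt/C + R·V̇ + PEEP (constant-flow equation of motion).
Only the resistive term changes: ΔPIP = R × ΔV̇ = 4.0 × (1.2167 − 0.8667) = 4.0 × 0.35 = 1.4 cmH2O.

1.4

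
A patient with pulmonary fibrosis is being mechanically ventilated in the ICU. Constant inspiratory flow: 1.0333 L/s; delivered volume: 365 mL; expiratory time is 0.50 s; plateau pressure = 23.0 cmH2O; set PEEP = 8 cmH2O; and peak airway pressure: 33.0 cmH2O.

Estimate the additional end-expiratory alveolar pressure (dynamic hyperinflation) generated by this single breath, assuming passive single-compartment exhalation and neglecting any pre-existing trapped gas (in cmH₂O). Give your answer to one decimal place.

R = (PIP − Pplat)/V̇ = (33.0 − 23.0) / 1.0333 = 10.0/1.0333 = 9.678 cmH2O·s/L.
C = Vt/(Pplat − PEEP) = 365.0 / (23.0 − 8) = 365.0/15.0 = 24.333 mL/cmH2O.
τ = R × C = 9.678 × 0.02433 L/cmH2O = 0.2355 s.
Fraction remaining = e^(−Te/τ) = e^(−0.50/0.2355) = 0.1197; trapped volume = 365.0 × 0.1197 = 43.691 mL.
Additional alveolar pressure from trapping ≈ V_trapped / C = 43.691 / 24.333 = 1.796 cmH2O.

1.8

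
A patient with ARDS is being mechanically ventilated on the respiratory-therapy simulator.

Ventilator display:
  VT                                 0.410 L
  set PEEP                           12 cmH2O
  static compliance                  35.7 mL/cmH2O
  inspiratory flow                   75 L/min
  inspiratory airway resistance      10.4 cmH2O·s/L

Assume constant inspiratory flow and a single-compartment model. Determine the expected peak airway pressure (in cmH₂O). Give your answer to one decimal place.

Flow: 75 L/min ÷ 60 = 1.25 L/s.
Equation of motion (constant flow): PIP = Vt/C + R·V̇ + PEEP.
PIP = 410/35.7 + 10.4×1.25 + 12 = 11.485 + 13.0 + 12 = 36.485 cmH2O.

36.5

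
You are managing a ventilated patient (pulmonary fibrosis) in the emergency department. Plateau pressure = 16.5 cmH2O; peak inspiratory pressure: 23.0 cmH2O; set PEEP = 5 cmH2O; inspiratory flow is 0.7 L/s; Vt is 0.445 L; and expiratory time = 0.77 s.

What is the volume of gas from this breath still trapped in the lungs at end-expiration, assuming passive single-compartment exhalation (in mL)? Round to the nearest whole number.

R = (PIP − Pplat)/V̇ = (23.0 − 16.5) / 0.7 = 6.5/0.7 = 9.286 cmH2O·s/L.
C = Vt/(Pplat − PEEP) = 445.0 / (16.5 − 5) = 445.0/11.5 = 38.696 mL/cmH2O.
τ = R × C = 9.286 × 0.0387 L/cmH2O = 0.3594 s.
Fraction remaining = e^(−Te/τ) = e^(−0.77/0.3594) = 0.1174.
Trapped volume = 445.0 × 0.1174 = 52.243 mL.

52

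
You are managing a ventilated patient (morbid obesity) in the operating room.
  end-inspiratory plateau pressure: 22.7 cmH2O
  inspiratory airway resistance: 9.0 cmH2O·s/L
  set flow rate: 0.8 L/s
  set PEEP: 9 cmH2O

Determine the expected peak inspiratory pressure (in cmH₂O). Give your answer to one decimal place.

PIP = Pplat + Raw × flow = 22.7 + 9.0 × 0.8 = 22.7 + 7.2 = 29.9 cmH2O.

29.9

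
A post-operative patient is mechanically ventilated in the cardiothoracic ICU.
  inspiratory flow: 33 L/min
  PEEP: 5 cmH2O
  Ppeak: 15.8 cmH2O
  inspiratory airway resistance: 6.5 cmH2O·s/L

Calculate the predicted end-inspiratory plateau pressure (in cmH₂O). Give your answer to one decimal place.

Flow: 33 L/min ÷ 60 = 0.55 L/s.
Pplat = PIP − Raw × flow = 15.8 − 6.5 × 0.55 = 15.8 − 3.575 = 12.225 cmH2O.

12.2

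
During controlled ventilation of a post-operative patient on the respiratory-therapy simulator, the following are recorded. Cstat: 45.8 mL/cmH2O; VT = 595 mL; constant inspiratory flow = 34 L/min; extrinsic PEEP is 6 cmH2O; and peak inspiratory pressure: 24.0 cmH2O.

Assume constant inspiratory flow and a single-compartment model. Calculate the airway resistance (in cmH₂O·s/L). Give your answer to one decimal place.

Flow: 34 L/min ÷ 60 = 0.5667 L/s.
Equation of motion (constant flow): PIP = Vt/C + R·V̇ + PEEP.
R·V̇ = PIP − Vt/C − PEEP = 24.0 − 595/45.8 − 6 = 24.0 − 12.991 − 6 = 5.009 cmH2O.
R = 5.009 / 0.5667 = 8.839 cmH2O·s/L.

8.8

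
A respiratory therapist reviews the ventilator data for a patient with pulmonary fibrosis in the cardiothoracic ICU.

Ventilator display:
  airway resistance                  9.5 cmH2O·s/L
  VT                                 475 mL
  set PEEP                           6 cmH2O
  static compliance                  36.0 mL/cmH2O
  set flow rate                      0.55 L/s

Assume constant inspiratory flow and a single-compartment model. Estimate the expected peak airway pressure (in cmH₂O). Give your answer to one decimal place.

24.4

Equation of motion (constant flow): PIP = Vt/C + R·V̇ + PEEP.
PIP = 475/36.0 + 9.5×0.55 + 6 = 13.194 + 5.225 + 6 = 24.419 cmH2O.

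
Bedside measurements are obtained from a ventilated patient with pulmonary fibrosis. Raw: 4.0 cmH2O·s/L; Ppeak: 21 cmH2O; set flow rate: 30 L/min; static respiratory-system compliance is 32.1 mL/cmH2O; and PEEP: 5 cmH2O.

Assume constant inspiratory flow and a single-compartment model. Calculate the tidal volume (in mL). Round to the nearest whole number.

Flow: 30 L/min ÷ 60 = 0.5 L/s.
Equation of motion (constant flow): PIP = Vt/C + R·V̇ + PEEP.
Vt/C = PIP − R·V̇ − PEEP = 21 − 2.0 − 5 = 14.0 cmH2O.
Vt = C × 14.0 = 32.1 × 14.0 = 449.4 mL.

449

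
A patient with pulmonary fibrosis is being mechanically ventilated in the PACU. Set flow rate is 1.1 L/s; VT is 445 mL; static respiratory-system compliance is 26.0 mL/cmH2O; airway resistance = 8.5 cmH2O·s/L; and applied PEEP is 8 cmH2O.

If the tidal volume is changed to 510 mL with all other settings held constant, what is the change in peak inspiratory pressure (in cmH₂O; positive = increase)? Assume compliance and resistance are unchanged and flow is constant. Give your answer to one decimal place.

2.5

PIP = Vt/C + R·V̇ + PEEP (constant-flow equation of motion).
Only the elastic term changes: ΔPIP = ΔVt / C = (510 − 445) / 26.0 = 2.5 cmH2O.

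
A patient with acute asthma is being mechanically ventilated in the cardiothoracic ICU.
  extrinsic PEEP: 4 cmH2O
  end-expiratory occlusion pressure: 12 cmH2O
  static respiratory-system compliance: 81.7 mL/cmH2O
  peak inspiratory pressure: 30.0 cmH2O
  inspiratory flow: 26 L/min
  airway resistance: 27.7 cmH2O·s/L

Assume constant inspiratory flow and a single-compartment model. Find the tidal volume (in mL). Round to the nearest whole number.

Flow: 26 L/min ÷ 60 = 0.4333 L/s.
Total PEEP = 12 cmH2O (set 4 + intrinsic 8); this is the baseline alveolar pressure.
Equation of motion (constant flow): PIP = Vt/C + R·V̇ + PEEP.
Vt/C = PIP − R·V̇ − PEEP = 30.0 − 12.002 − 12 = 5.998 cmH2O.
Vt = C × 5.998 = 81.7 × 5.998 = 490.04 mL.

490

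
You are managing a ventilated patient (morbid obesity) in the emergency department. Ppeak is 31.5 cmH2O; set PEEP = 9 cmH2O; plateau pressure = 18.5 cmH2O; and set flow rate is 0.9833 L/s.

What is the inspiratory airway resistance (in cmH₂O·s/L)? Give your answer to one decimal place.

13.2

Raw = (PIP − Pplat) / flow = (31.5 − 18.5) / 0.9833 = 13.0 / 0.9833 = 13.221 cmH2O·s/L.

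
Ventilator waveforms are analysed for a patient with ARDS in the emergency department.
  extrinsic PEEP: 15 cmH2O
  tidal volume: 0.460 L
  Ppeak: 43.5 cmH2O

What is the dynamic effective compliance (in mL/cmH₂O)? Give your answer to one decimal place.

16.1

Dynamic compliance = Vt / (PIP − PEEP) = 460 / (43.5 − 15) = 460 / 28.5 = 16.14 mL/cmH2O.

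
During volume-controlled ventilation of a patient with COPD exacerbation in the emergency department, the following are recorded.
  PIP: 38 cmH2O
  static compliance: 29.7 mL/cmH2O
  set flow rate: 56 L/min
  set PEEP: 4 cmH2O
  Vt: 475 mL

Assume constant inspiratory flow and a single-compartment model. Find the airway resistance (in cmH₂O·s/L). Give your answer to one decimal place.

Flow: 56 L/min ÷ 60 = 0.9333 L/s.
Equation of motion (constant flow): PIP = Vt/C + R·V̇ + PEEP.
R·V̇ = PIP − Vt/C − PEEP = 38 − 475/29.7 − 4 = 38 − 15.993 − 4 = 18.007 cmH2O.
R = 18.007 / 0.9333 = 19.294 cmH2O·s/L.

19.3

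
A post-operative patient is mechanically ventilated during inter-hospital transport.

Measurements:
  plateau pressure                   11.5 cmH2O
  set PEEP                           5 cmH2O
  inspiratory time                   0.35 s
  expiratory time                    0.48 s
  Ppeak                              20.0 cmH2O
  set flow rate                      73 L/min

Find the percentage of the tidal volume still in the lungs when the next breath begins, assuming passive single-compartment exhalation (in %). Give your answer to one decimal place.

35.0

Flow: 73 L/min ÷ 60 = 1.2167 L/s.
Vt = flow × Ti = 1.2167 L/s × 0.35 s × 1000 mL/L = 425.85 mL.
R = (PIP − Pplat)/V̇ = (20.0 − 11.5) / 1.2167 = 8.5/1.2167 = 6.986 cmH2O·s/L.
C = Vt/(Pplat − PEEP) = 425.85 / (11.5 − 5) = 425.85/6.5 = 65.515 mL/cmH2O.
τ = R × C = 6.986 × 0.06552 L/cmH2O = 0.4577 s.
Fraction remaining at end-expiration = e^(−Te/τ) = e^(−0.48/0.4577) = 0.3504 → 35.04%.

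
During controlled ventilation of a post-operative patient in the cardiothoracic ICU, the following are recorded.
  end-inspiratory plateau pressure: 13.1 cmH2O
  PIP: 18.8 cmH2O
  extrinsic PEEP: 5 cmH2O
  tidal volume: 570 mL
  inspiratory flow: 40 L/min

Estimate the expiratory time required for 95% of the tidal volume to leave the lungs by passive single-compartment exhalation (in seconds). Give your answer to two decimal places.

1.80

Flow: 40 L/min ÷ 60 = 0.6667 L/s.
R = (PIP − Pplat)/V̇ = (18.8 − 13.1) / 0.6667 = 5.7/0.6667 = 8.55 cmH2O·s/L.
C = Vt/(Pplat − PEEP) = 570.0 / (13.1 − 5) = 570.0/8.1 = 70.37 mL/cmH2O.
τ = R × C = 8.55 × 0.07037 L/cmH2O = 0.6017 s.
t = −τ·ln(1 − 0.95) = −0.6017·ln(0.05) = 1.803 s.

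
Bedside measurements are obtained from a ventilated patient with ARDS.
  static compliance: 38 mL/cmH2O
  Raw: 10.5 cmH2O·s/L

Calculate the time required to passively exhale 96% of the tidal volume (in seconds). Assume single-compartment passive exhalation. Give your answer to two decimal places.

τ = R × C = 10.5 × 38 mL/cmH2O = 10.5 × 0.038 L/cmH2O = 0.399 s.
Exhaled fraction f = 1 − e^(−t/τ) → t = −τ·ln(1 − f) = −0.399·ln(0.04) = 1.284 s.

1.28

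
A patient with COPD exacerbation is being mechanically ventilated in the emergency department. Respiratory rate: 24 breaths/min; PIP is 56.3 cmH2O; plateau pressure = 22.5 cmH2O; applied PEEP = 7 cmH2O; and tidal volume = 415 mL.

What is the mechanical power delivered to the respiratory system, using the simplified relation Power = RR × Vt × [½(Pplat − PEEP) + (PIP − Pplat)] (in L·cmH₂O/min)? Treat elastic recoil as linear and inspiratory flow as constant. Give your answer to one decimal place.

Per-breath work = Vt × [½(Pplat−PEEP) + (PIP−Pplat)] = 0.415 × [0.5×15.5 + 33.8] = 0.415 × 41.55 = 17.243 L·cmH2O.
Power = 24 × 17.243 = 413.83 L·cmH2O/min.

413.8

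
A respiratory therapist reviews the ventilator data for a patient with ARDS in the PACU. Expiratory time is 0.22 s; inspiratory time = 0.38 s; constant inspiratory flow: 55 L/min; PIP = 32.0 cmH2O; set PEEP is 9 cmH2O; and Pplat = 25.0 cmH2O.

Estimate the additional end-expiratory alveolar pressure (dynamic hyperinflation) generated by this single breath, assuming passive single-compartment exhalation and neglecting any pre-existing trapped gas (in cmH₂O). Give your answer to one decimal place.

Flow: 55 L/min ÷ 60 = 0.9167 L/s.
Vt = flow × Ti = 0.9167 L/s × 0.38 s × 1000 mL/L = 348.35 mL.
R = (PIP − Pplat)/V̇ = (32.0 − 25.0) / 0.9167 = 7.0/0.9167 = 7.636 cmH2O·s/L.
C = Vt/(Pplat − PEEP) = 348.35 / (25.0 − 9) = 348.35/16.0 = 21.772 mL/cmH2O.
τ = R × C = 7.636 × 0.02177 L/cmH2O = 0.1662 s.
Fraction remaining = e^(−Te/τ) = e^(−0.22/0.1662) = 0.2661; trapped volume = 348.35 × 0.2661 = 92.696 mL.
Additional alveolar pressure from trapping ≈ V_trapped / C = 92.696 / 21.772 = 4.258 cmH2O.

4.3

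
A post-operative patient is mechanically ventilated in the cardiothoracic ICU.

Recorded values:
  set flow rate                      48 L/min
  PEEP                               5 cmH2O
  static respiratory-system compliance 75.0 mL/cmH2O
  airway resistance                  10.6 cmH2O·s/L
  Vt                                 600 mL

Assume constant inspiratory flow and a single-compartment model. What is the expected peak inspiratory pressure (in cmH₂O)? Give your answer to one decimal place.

21.5

Flow: 48 L/min ÷ 60 = 0.8 L/s.
Equation of motion (constant flow): PIP = Vt/C + R·V̇ + PEEP.
PIP = 600/75.0 + 10.6×0.8 + 5 = 8.0 + 8.48 + 5 = 21.48 cmH2O.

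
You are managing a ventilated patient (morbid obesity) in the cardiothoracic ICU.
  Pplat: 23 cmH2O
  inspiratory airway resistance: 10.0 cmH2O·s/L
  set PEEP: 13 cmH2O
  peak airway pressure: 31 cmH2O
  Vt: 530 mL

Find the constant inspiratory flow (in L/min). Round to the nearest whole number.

flow = (PIP − Pplat) / Raw = (31 − 23) / 10.0 = 0.8 L/s × 60 = 48.0 L/min.

48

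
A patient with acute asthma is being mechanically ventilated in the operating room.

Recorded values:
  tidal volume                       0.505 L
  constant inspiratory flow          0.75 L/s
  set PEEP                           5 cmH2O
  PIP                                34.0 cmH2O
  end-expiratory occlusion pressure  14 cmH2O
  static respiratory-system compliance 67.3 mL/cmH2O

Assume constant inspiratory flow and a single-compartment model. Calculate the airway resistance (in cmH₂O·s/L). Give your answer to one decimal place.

16.7

Total PEEP = 14 cmH2O (set 5 + intrinsic 9); this is the baseline alveolar pressure.
Equation of motion (constant flow): PIP = Vt/C + R·V̇ + PEEP.
R·V̇ = PIP − Vt/C − PEEP = 34.0 − 505/67.3 − 14 = 34.0 − 7.504 − 14 = 12.496 cmH2O.
R = 12.496 / 0.75 = 16.661 cmH2O·s/L.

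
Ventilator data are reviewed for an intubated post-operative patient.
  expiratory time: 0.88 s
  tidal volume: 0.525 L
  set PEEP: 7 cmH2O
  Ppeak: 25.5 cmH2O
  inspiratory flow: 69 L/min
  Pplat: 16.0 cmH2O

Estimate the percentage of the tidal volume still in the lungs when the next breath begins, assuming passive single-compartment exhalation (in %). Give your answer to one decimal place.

Flow: 69 L/min ÷ 60 = 1.15 L/s.
R = (PIP − Pplat)/V̇ = (25.5 − 16.0) / 1.15 = 9.5/1.15 = 8.261 cmH2O·s/L.
C = Vt/(Pplat − PEEP) = 525.0 / (16.0 − 7) = 525.0/9.0 = 58.333 mL/cmH2O.
τ = R × C = 8.261 × 0.05833 L/cmH2O = 0.4819 s.
Fraction remaining at end-expiration = e^(−Te/τ) = e^(−0.88/0.4819) = 0.161 → 16.1%.

16.1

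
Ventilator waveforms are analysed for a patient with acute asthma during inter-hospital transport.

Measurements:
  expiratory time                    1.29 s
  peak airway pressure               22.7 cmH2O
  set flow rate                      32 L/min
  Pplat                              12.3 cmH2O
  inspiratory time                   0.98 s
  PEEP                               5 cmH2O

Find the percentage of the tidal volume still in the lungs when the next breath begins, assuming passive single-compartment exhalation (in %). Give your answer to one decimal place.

Flow: 32 L/min ÷ 60 = 0.5333 L/s.
Vt = flow × Ti = 0.5333 L/s × 0.98 s × 1000 mL/L = 522.63 mL.
R = (PIP − Pplat)/V̇ = (22.7 − 12.3) / 0.5333 = 10.4/0.5333 = 19.501 cmH2O·s/L.
C = Vt/(Pplat − PEEP) = 522.63 / (12.3 − 5) = 522.63/7.3 = 71.593 mL/cmH2O.
τ = R × C = 19.501 × 0.07159 L/cmH2O = 1.396 s.
Fraction remaining at end-expiration = e^(−Te/τ) = e^(−1.29/1.396) = 0.3969 → 39.69%.

39.7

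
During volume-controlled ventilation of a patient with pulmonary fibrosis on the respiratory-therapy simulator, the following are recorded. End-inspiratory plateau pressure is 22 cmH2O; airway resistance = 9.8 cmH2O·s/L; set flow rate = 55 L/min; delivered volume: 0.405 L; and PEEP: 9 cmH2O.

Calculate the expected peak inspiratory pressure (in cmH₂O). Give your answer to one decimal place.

Flow: 55 L/min ÷ 60 = 0.9167 L/s.
PIP = Pplat + Raw × flow = 22 + 9.8 × 0.9167 = 22 + 8.984 = 30.984 cmH2O.

31.0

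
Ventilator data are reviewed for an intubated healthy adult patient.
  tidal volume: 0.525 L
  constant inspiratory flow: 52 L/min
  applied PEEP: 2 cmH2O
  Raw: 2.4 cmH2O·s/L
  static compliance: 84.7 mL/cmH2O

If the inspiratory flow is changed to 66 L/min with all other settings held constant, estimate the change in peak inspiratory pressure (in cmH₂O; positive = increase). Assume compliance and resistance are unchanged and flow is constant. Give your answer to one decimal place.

Flow: 52 L/min ÷ 60 = 0.8667 L/s.
New flow: 66 L/min ÷ 60 = 1.1 L/s.
PIP = Vt/C + R·V̇ + PEEP (constant-flow equation of motion).
Only the resistive term changes: ΔPIP = R × ΔV̇ = 2.4 × (1.1 − 0.8667) = 2.4 × 0.2333 = 0.5599 cmH2O.

0.6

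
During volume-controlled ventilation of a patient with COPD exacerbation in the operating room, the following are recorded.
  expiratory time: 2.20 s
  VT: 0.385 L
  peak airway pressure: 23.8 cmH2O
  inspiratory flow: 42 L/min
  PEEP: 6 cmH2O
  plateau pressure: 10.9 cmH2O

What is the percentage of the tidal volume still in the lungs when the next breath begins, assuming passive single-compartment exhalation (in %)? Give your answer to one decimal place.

21.9

Flow: 42 L/min ÷ 60 = 0.7 L/s.
R = (PIP − Pplat)/V̇ = (23.8 − 10.9) / 0.7 = 12.9/0.7 = 18.429 cmH2O·s/L.
C = Vt/(Pplat − PEEP) = 385.0 / (10.9 − 6) = 385.0/4.9 = 78.571 mL/cmH2O.
τ = R × C = 18.429 × 0.07857 L/cmH2O = 1.448 s.
Fraction remaining at end-expiration = e^(−Te/τ) = e^(−2.20/1.448) = 0.2189 → 21.89%.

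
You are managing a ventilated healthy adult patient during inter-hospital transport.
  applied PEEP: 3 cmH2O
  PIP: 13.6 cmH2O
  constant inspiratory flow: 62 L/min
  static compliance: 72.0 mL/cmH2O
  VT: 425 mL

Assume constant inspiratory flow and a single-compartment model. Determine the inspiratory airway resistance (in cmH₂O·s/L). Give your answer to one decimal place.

Flow: 62 L/min ÷ 60 = 1.0333 L/s.
Equation of motion (constant flow): PIP = Vt/C + R·V̇ + PEEP.
R·V̇ = PIP − Vt/C − PEEP = 13.6 − 425/72.0 − 3 = 13.6 − 5.903 − 3 = 4.697 cmH2O.
R = 4.697 / 1.0333 = 4.546 cmH2O·s/L.

4.5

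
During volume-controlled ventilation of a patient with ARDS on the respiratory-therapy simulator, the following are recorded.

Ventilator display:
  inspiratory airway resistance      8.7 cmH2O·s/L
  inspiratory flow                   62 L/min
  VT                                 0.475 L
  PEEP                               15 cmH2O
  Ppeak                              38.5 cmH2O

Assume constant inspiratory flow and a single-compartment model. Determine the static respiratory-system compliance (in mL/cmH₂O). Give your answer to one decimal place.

32.7

Flow: 62 L/min ÷ 60 = 1.0333 L/s.
Equation of motion (constant flow): PIP = Vt/C + R·V̇ + PEEP.
Vt/C = PIP − R·V̇ − PEEP = 38.5 − 8.7×1.0333 − 15 = 38.5 − 8.99 − 15 = 14.51 cmH2O.
C = Vt / 14.51 = 475 / 14.51 = 32.736 mL/cmH2O.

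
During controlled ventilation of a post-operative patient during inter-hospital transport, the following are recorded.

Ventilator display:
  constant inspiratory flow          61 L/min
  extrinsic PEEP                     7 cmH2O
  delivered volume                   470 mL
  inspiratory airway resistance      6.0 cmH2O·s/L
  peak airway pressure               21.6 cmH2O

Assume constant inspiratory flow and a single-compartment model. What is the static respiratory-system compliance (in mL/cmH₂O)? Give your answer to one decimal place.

Flow: 61 L/min ÷ 60 = 1.0167 L/s.
Equation of motion (constant flow): PIP = Vt/C + R·V̇ + PEEP.
Vt/C = PIP − R·V̇ − PEEP = 21.6 − 6.0×1.0167 − 7 = 21.6 − 6.1 − 7 = 8.5 cmH2O.
C = Vt / 8.5 = 470 / 8.5 = 55.294 mL/cmH2O.

55.3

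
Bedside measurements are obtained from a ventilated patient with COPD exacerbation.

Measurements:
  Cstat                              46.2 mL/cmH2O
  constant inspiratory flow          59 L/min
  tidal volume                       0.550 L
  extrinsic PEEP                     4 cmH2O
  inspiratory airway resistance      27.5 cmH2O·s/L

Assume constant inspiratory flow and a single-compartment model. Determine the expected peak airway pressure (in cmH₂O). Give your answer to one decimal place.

42.9

Flow: 59 L/min ÷ 60 = 0.9833 L/s.
Equation of motion (constant flow): PIP = Vt/C + R·V̇ + PEEP.
PIP = 550/46.2 + 27.5×0.9833 + 4 = 11.905 + 27.041 + 4 = 42.946 cmH2O.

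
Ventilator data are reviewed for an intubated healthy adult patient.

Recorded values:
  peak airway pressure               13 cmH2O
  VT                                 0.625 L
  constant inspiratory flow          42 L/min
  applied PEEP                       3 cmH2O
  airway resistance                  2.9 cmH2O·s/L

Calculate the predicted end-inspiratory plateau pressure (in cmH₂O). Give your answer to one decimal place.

11.0

Flow: 42 L/min ÷ 60 = 0.7 L/s.
Pplat = PIP − Raw × flow = 13 − 2.9 × 0.7 = 13 − 2.03 = 10.97 cmH2O.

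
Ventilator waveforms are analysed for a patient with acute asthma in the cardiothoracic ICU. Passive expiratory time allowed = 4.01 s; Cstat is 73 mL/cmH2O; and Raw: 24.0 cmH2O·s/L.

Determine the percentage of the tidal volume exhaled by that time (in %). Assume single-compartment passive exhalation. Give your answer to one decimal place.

89.9

τ = R × C = 24.0 × 73 mL/cmH2O = 24.0 × 0.073 L/cmH2O = 1.752 s.
Passive exhalation: V(t)/V₀ = e^(−t/τ) = e^(−4.01/1.752) = 0.1014.
Fraction exhaled = 1 − 0.1014 = 0.8986 → 89.86%.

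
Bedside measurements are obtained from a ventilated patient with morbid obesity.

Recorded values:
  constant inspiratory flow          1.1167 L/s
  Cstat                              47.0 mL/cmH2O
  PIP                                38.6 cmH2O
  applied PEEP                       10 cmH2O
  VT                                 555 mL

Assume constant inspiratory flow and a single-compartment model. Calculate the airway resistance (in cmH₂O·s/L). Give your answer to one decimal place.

Equation of motion (constant flow): PIP = Vt/C + R·V̇ + PEEP.
R·V̇ = PIP − Vt/C − PEEP = 38.6 − 555/47.0 − 10 = 38.6 − 11.809 − 10 = 16.791 cmH2O.
R = 16.791 / 1.1167 = 15.036 cmH2O·s/L.

15.0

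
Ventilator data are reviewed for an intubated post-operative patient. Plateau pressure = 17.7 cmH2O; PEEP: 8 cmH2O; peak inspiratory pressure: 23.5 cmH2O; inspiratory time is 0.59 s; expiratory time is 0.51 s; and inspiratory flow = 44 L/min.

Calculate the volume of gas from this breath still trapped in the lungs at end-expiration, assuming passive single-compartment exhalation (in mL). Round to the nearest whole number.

102

Flow: 44 L/min ÷ 60 = 0.7333 L/s.
Vt = flow × Ti = 0.7333 L/s × 0.59 s × 1000 mL/L = 432.65 mL.
R = (PIP − Pplat)/V̇ = (23.5 − 17.7) / 0.7333 = 5.8/0.7333 = 7.909 cmH2O·s/L.
C = Vt/(Pplat − PEEP) = 432.65 / (17.7 − 8) = 432.65/9.7 = 44.603 mL/cmH2O.
τ = R × C = 7.909 × 0.0446 L/cmH2O = 0.3527 s.
Fraction remaining = e^(−Te/τ) = e^(−0.51/0.3527) = 0.2355.
Trapped volume = 432.65 × 0.2355 = 101.89 mL.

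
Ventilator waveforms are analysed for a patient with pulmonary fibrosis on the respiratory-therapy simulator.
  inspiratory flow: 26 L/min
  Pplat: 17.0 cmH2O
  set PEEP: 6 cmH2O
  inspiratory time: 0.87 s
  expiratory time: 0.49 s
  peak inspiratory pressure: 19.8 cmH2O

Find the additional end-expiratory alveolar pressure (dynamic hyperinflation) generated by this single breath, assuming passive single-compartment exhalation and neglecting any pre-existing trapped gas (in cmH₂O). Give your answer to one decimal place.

1.2

Flow: 26 L/min ÷ 60 = 0.4333 L/s.
Vt = flow × Ti = 0.4333 L/s × 0.87 s × 1000 mL/L = 376.97 mL.
R = (PIP − Pplat)/V̇ = (19.8 − 17.0) / 0.4333 = 2.8/0.4333 = 6.462 cmH2O·s/L.
C = Vt/(Pplat − PEEP) = 376.97 / (17.0 − 6) = 376.97/11.0 = 34.27 mL/cmH2O.
τ = R × C = 6.462 × 0.03427 L/cmH2O = 0.2215 s.
Fraction remaining = e^(−Te/τ) = e^(−0.49/0.2215) = 0.1095; trapped volume = 376.97 × 0.1095 = 41.278 mL.
Additional alveolar pressure from trapping ≈ V_trapped / C = 41.278 / 34.27 = 1.204 cmH2O.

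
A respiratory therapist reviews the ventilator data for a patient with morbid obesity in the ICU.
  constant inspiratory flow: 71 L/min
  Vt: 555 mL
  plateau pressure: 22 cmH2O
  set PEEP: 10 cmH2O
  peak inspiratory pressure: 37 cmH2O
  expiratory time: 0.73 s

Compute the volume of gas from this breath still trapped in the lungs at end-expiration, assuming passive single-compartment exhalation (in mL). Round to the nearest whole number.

160

Flow: 71 L/min ÷ 60 = 1.1833 L/s.
R = (PIP − Pplat)/V̇ = (37 − 22) / 1.1833 = 15.0/1.1833 = 12.676 cmH2O·s/L.
C = Vt/(Pplat − PEEP) = 555.0 / (22 − 10) = 555.0/12.0 = 46.25 mL/cmH2O.
τ = R × C = 12.676 × 0.04625 L/cmH2O = 0.5863 s.
Fraction remaining = e^(−Te/τ) = e^(−0.73/0.5863) = 0.2879.
Trapped volume = 555.0 × 0.2879 = 159.78 mL.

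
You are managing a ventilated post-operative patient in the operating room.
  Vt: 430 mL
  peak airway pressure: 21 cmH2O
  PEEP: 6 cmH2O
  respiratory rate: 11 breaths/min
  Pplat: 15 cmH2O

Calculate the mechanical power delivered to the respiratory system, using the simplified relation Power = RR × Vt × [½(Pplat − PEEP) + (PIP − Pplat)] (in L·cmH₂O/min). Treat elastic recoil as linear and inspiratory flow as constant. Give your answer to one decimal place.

Per-breath work = Vt × [½(Pplat−PEEP) + (PIP−Pplat)] = 0.430 × [0.5×9.0 + 6.0] = 0.430 × 10.5 = 4.515 L·cmH2O.
Power = 11 × 4.515 = 49.665 L·cmH2O/min.

49.7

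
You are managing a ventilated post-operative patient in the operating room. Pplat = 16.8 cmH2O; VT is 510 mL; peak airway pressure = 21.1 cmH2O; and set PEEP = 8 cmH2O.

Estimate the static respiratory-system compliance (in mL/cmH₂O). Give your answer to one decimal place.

Cstat = Vt / (Pplat − PEEP) = 510 / (16.8 − 8) = 510 / 8.8 = 57.955 mL/cmH2O.

58.0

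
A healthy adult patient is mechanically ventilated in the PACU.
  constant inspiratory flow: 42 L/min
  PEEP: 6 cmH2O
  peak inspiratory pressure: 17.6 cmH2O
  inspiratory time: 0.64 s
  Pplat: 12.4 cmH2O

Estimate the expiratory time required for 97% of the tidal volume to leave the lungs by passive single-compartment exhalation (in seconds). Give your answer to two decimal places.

1.82

Flow: 42 L/min ÷ 60 = 0.7 L/s.
Vt = flow × Ti = 0.7 L/s × 0.64 s × 1000 mL/L = 448.0 mL.
R = (PIP − Pplat)/V̇ = (17.6 − 12.4) / 0.7 = 5.2/0.7 = 7.429 cmH2O·s/L.
C = Vt/(Pplat − PEEP) = 448.0 / (12.4 − 6) = 448.0/6.4 = 70.0 mL/cmH2O.
τ = R × C = 7.429 × 0.07 L/cmH2O = 0.52 s.
t = −τ·ln(1 − 0.97) = −0.52·ln(0.03) = 1.823 s.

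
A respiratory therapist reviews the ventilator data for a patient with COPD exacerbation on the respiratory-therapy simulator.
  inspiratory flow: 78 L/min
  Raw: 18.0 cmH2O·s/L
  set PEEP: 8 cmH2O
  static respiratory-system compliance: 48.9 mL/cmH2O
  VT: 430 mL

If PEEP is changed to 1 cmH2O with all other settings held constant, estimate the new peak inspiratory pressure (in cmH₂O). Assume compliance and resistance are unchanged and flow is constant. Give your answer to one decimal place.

33.2

Flow: 78 L/min ÷ 60 = 1.3 L/s.
PIP = Vt/C + R·V̇ + PEEP (constant-flow equation of motion).
Only the baseline term changes: ΔPIP = ΔPEEP = 1 − 8 = -7.0 cmH2O.
Original PIP = 430/48.9 + 18.0×1.3 + 8 = 40.193 cmH2O; new PIP = 40.193 + (-7.0) = 33.193 cmH2O.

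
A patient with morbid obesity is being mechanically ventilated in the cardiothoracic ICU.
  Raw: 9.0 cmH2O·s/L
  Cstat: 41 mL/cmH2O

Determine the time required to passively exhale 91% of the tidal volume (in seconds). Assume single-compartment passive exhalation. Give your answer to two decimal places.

τ = R × C = 9.0 × 41 mL/cmH2O = 9.0 × 0.041 L/cmH2O = 0.369 s.
Exhaled fraction f = 1 − e^(−t/τ) → t = −τ·ln(1 − f) = −0.369·ln(0.09) = 0.8885 s.

0.89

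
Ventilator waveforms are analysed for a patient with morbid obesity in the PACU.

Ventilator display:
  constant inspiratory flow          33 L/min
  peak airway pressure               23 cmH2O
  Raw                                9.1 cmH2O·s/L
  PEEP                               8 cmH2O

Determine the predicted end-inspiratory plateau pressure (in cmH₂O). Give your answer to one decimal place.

18.0

Flow: 33 L/min ÷ 60 = 0.55 L/s.
Pplat = PIP − Raw × flow = 23 − 9.1 × 0.55 = 23 − 5.005 = 17.995 cmH2O.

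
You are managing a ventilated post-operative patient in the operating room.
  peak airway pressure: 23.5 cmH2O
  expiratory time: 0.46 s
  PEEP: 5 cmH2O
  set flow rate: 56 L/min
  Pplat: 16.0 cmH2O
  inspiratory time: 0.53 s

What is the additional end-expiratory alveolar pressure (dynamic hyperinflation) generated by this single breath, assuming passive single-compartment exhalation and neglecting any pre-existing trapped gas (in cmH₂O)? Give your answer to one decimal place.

Flow: 56 L/min ÷ 60 = 0.9333 L/s.
Vt = flow × Ti = 0.9333 L/s × 0.53 s × 1000 mL/L = 494.65 mL.
R = (PIP − Pplat)/V̇ = (23.5 − 16.0) / 0.9333 = 7.5/0.9333 = 8.036 cmH2O·s/L.
C = Vt/(Pplat − PEEP) = 494.65 / (16.0 − 5) = 494.65/11.0 = 44.968 mL/cmH2O.
τ = R × C = 8.036 × 0.04497 L/cmH2O = 0.3614 s.
Fraction remaining = e^(−Te/τ) = e^(−0.46/0.3614) = 0.28; trapped volume = 494.65 × 0.28 = 138.5 mL.
Additional alveolar pressure from trapping ≈ V_trapped / C = 138.5 / 44.968 = 3.08 cmH2O.

3.1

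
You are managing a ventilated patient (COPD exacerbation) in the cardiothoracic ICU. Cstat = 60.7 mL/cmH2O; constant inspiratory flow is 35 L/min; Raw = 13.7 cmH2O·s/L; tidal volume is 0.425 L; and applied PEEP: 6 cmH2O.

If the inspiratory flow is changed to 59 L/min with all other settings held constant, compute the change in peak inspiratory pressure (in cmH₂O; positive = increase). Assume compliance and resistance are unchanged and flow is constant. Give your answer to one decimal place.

Flow: 35 L/min ÷ 60 = 0.5833 L/s.
New flow: 59 L/min ÷ 60 = 0.9833 L/s.
PIP = Vt/C + R·V̇ + PEEP (constant-flow equation of motion).
Only the resistive term changes: ΔPIP = R × ΔV̇ = 13.7 × (0.9833 − 0.5833) = 13.7 × 0.4 = 5.48 cmH2O.

5.5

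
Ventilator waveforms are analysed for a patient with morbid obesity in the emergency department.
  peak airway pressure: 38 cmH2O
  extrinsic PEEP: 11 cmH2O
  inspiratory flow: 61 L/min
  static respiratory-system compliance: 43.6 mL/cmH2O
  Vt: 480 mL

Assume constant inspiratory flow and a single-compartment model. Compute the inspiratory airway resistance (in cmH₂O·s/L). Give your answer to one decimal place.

15.7

Flow: 61 L/min ÷ 60 = 1.0167 L/s.
Equation of motion (constant flow): PIP = Vt/C + R·V̇ + PEEP.
R·V̇ = PIP − Vt/C − PEEP = 38 − 480/43.6 − 11 = 38 − 11.009 − 11 = 15.991 cmH2O.
R = 15.991 / 1.0167 = 15.728 cmH2O·s/L.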